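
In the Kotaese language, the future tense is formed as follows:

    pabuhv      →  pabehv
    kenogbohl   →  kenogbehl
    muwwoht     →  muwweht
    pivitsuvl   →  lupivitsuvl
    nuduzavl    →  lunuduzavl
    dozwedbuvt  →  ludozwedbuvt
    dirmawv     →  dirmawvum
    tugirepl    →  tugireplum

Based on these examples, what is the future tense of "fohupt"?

fohuptum

kenogbohl and pivitsuvl both end in -l yet inflect differently (kenogbehl, lupivitsuvl), so the final letter is not what conditions the rule; the second-to-last letter is.
"fohupt" has second-to-last letter 'p'. The one such stem in the data (tugirepl → tugireplum) adds -um, so the same rule applies.
So fohupt → fohuptum.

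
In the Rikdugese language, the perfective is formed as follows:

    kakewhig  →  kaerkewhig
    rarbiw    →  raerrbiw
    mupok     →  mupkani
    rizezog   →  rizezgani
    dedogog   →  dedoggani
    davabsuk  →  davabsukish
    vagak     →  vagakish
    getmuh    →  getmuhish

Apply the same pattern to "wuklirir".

wuerklirir

kakewhig and rizezog both end in -g yet inflect differently (kaerkewhig, rizezgani), so the final letter is not what conditions the rule; the last vowel is.
"wuklirir" has last vowel 'i'. The stems whose last vowel is 'i' (kakewhig → kaerkewhig, rarbiw → raerrbiw) insert -er- after the first vowel.
The other patterns: stems whose last vowel is 'o' delete the last vowel and add -ani; stems whose last vowel is 'a' or 'u' add -ish.
So wuklirir → wuerklirir.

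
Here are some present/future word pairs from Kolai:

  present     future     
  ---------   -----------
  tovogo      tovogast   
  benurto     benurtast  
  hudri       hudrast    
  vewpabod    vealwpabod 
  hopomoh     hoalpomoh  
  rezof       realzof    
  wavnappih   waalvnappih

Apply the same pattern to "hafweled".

haalfweled

"hafweled" ends in a consonant. The stems ending in a consonant (vewpabod → vealwpabod, hopomoh → hoalpomoh, rezof → realzof) insert -al- after the first vowel.
The other pattern: stems ending in a vowel drop the final letter and add -ast.
So hafweled → haalfweled.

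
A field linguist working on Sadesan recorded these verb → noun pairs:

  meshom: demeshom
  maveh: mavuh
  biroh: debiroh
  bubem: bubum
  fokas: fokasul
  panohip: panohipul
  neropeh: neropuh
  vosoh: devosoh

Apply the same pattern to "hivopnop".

neropeh and biroh both end in -h yet inflect differently (neropuh, debiroh), so the final letter is not what conditions the rule; the last vowel is.
"hivopnop" has last vowel 'o'. The stems whose last vowel is 'o' (biroh → debiroh, meshom → demeshom, vosoh → devosoh) add the prefix de-.
The other patterns: stems whose last vowel is 'e' change the last vowel to 'u'; stems whose last vowel is 'a' or 'i' add -ul.
So hivopnop → dehivopnop.

dehivopnop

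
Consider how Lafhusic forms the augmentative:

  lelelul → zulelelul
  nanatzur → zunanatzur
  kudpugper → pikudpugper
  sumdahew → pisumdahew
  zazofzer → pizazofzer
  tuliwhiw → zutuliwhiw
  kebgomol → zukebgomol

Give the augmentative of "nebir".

zunebir

"nebir" has last vowel 'i'. The one such stem in the data (tuliwhiw → zutuliwhiw) adds the prefix zu-, so the same rule applies.
The other pattern: stems whose last vowel is 'e' add the prefix pi-.
So nebir → zunebir.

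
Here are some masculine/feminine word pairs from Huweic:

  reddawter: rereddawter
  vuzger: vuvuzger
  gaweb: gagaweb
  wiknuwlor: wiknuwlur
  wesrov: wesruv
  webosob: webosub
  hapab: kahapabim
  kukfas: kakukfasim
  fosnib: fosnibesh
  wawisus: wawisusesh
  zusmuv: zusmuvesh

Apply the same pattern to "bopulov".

bopuluv

"bopulov" has last vowel 'o'. The stems whose last vowel is 'o' (wiknuwlor → wiknuwlur, wesrov → wesruv, webosob → webosub) change the last vowel to 'u'.
The other patterns: stems whose last vowel is 'e' repeat the first consonant+vowel as a prefix; stems whose last vowel is 'a' add ka- … -im around the stem; stems whose last vowel is 'i' or 'u' add -esh.
So bopulov → bopuluv.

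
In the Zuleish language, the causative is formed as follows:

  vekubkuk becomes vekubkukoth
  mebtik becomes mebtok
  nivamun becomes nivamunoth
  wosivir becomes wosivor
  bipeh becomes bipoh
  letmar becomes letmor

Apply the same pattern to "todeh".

vekubkuk and mebtik both end in -k yet inflect differently (vekubkukoth, mebtok), so the final letter is not what conditions the rule; the last vowel is.
"todeh" has last vowel 'e'. The one such stem in the data (bipeh → bipoh) changes the last vowel to 'o' (as do wosivir, letmar), so the same rule applies.
The other pattern: stems whose last vowel is 'u' add -oth.
So todeh → todoh.

todoh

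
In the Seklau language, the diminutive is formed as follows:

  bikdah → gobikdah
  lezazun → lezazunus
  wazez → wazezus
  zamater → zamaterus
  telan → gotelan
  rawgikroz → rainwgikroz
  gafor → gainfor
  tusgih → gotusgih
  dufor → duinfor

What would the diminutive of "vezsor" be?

rawgikroz and wazez both end in -z yet inflect differently (rainwgikroz, wazezus), so the final letter is not what conditions the rule; the last vowel is.
"vezsor" has last vowel 'o'. The stems whose last vowel is 'o' (dufor → duinfor, rawgikroz → rainwgikroz, gafor → gainfor) insert -in- after the first vowel.
The other patterns: stems whose last vowel is 'a' or 'i' add the prefix go-; stems whose last vowel is 'e' or 'u' add -us.
So vezsor → veinzsor.

veinzsor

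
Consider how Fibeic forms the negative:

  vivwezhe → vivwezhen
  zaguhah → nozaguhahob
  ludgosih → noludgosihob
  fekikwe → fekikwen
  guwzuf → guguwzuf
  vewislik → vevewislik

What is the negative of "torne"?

ludgosih and vewislik both have last vowel 'i' yet inflect differently (noludgosihob, vevewislik), so the last vowel is not what conditions the rule; the final letter is.
"torne" ends in -e. The stems ending in -e (fekikwe → fekikwen, vivwezhe → vivwezhen) drop the final letter and add -en.
The other patterns: stems ending in -h add no- … -ob around the stem; stems ending in -f or -k repeat the first consonant+vowel as a prefix.
So torne → tornen.

tornen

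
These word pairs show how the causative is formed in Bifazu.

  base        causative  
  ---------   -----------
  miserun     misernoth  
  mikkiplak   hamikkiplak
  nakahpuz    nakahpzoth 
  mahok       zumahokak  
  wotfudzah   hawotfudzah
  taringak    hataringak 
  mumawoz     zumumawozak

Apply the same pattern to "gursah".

mikkiplak and mahok both end in -k yet inflect differently (hamikkiplak, zumahokak), so the final letter is not what conditions the rule; the last vowel is.
"gursah" has last vowel 'a'. The stems whose last vowel is 'a' (wotfudzah → hawotfudzah, mikkiplak → hamikkiplak, taringak → hataringak) add the prefix ha-.
So gursah → hagursah.

hagursah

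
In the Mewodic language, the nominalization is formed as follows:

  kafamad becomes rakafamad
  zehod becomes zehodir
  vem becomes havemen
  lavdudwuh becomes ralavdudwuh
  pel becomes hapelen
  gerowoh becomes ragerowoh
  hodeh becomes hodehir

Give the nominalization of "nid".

haniden

"nid" has 1 vowel. The stems with 1 vowel (vem → havemen, pel → hapelen) add ha- … -en around the stem.
The other patterns: stems with 2 vowels add -ir; stems with 3 vowels add the prefix ra-.
So nid → haniden.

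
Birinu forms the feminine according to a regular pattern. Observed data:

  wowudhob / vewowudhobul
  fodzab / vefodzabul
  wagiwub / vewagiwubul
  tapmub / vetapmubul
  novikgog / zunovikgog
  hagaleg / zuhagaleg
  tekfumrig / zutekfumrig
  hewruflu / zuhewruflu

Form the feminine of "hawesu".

wowudhob and novikgog both have last vowel 'o' yet inflect differently (vewowudhobul, zunovikgog), so the last vowel is not what conditions the rule; the final letter is.
"hawesu" ends in -u. The one such stem in the data (hewruflu → zuhewruflu) adds the prefix zu-, so the same rule applies.
The other pattern: stems ending in -b add ve- … -ul around the stem.
So hawesu → zuhawesu.

zuhawesu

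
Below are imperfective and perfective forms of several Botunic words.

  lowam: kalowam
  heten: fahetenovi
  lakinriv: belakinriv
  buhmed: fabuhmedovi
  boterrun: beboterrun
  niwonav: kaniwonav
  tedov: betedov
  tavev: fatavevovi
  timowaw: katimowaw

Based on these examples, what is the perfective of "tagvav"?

tavev and niwonav both end in -v yet inflect differently (fatavevovi, kaniwonav), so the final letter is not what conditions the rule; the last vowel is.
"tagvav" has last vowel 'a'. The stems whose last vowel is 'a' (niwonav → kaniwonav, lowam → kalowam, timowaw → katimowaw) add the prefix ka-.
So tagvav → katagvav.

katagvav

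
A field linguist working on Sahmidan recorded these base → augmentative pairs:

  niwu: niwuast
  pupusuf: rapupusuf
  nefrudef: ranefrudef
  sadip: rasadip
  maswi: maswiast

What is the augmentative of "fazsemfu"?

"fazsemfu" ends in a vowel. The stems ending in a vowel (niwu → niwuast, maswi → maswiast) add -ast.
The other pattern: stems ending in a consonant add the prefix ra-.
So fazsemfu → fazsemfuast.

fazsemfuast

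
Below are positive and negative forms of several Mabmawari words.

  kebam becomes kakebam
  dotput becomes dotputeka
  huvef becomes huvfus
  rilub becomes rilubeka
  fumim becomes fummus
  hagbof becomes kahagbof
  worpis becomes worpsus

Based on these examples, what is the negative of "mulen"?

mulnus

"mulen" has last vowel 'e'. The one such stem in the data (huvef → huvfus) deletes the last vowel and adds -us (as do worpis, fumim), so the same rule applies.
So mulen → mulnus.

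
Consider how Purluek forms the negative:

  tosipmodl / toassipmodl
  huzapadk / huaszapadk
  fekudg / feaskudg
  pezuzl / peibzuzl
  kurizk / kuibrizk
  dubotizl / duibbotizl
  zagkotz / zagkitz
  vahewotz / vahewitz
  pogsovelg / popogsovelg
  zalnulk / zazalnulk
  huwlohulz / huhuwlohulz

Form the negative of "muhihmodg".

tosipmodl and pezuzl both end in -l yet inflect differently (toassipmodl, peibzuzl), so the final letter is not what conditions the rule; the second-to-last letter is.
"muhihmodg" has second-to-last letter 'd'. The stems whose second-to-last letter is 'd' (tosipmodl → toassipmodl, huzapadk → huaszapadk, fekudg → feaskudg) insert -as- after the first vowel.
The other patterns: stems whose second-to-last letter is 'z' insert -ib- after the first vowel; stems whose second-to-last letter is 't' change the last vowel to 'i'; stems whose second-to-last letter is 'l' repeat the first consonant+vowel as a prefix.
So muhihmodg → muashihmodg.

muashihmodg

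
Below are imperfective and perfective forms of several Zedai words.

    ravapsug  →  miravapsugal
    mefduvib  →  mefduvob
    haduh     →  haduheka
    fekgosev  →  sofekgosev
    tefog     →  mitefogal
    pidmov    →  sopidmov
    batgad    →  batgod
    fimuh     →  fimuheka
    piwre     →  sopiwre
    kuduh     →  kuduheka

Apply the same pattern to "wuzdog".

"wuzdog" ends in -g. The stems ending in -g (ravapsug → miravapsugal, tefog → mitefogal) add mi- … -al around the stem.
The other patterns: stems ending in -e or -v add the prefix so-; stems ending in -h add -eka; stems ending in -b or -d change the last vowel to 'o'.
So wuzdog → miwuzdogal.

miwuzdogal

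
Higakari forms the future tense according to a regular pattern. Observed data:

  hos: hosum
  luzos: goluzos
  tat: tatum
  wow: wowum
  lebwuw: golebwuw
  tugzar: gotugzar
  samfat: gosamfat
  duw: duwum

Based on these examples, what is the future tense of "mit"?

mitum

hos and luzos both end in -s yet inflect differently (hosum, goluzos), so the final letter is not what conditions the rule; the number of vowels is.
"mit" has 1 vowel. The stems with 1 vowel (duw → duwum, tat → tatum, hos → hosum) add -um.
So mit → mitum.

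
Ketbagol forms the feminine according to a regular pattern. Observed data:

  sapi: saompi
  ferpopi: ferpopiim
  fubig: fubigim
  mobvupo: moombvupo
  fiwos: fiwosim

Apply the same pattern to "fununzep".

ferpopi and sapi both end in -i yet inflect differently (ferpopiim, saompi), so the final letter is not what conditions the rule; the first letter is.
"fununzep" begins with f-. The stems beginning with f- (fubig → fubigim, fiwos → fiwosim, ferpopi → ferpopiim) add -im.
So fununzep → fununzepim.

fununzepim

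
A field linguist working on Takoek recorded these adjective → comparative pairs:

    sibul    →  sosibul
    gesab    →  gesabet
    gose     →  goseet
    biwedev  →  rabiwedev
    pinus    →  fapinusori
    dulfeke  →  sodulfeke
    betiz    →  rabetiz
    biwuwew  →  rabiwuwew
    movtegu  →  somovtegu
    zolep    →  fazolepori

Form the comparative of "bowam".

"bowam" begins with b-. The stems beginning with b- (biwuwew → rabiwuwew, betiz → rabetiz, biwedev → rabiwedev) add the prefix ra-.
So bowam → rabowam.

rabowam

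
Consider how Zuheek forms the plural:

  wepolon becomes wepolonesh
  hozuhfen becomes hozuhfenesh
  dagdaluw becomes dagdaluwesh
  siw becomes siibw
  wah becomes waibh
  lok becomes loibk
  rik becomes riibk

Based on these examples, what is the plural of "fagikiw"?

"fagikiw" has 3 vowels. The stems with 3 vowels (hozuhfen → hozuhfenesh, dagdaluw → dagdaluwesh, wepolon → wepolonesh) add -esh.
So fagikiw → fagikiwesh.

fagikiwesh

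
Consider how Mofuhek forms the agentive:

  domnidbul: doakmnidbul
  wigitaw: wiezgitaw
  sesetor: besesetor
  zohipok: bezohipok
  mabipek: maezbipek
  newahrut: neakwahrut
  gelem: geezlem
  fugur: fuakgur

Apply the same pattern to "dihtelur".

fugur and sesetor both end in -r yet inflect differently (fuakgur, besesetor), so the final letter is not what conditions the rule; the last vowel is.
"dihtelur" has last vowel 'u'. The stems whose last vowel is 'u' (fugur → fuakgur, domnidbul → doakmnidbul, newahrut → neakwahrut) insert -ak- after the first vowel.
The other patterns: stems whose last vowel is 'o' add the prefix be-; stems whose last vowel is 'a' or 'e' insert -ez- after the first vowel.
So dihtelur → diakhtelur.

diakhtelur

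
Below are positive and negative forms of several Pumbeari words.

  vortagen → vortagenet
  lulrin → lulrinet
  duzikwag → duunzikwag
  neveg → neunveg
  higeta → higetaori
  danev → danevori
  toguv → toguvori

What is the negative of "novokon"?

novokonet

vortagen and neveg both have last vowel 'e' yet inflect differently (vortagenet, neunveg), so the last vowel is not what conditions the rule; the final letter is.
"novokon" ends in -n. The stems ending in -n (vortagen → vortagenet, lulrin → lulrinet) add -et.
So novokon → novokonet.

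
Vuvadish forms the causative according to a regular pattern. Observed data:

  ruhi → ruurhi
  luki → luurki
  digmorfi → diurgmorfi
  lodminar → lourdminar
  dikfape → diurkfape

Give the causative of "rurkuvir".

Every pair shown (ruhi → ruurhi, luki → luurki, digmorfi → diurgmorfi, …) follows the same rule: insert -ur- after the first vowel.
So rurkuvir → ruurrkuvir.

ruurrkuvir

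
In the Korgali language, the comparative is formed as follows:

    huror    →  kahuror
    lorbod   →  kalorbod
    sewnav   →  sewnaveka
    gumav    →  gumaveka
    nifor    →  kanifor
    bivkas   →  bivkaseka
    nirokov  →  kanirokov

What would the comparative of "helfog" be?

kahelfog

nirokov and gumav both end in -v yet inflect differently (kanirokov, gumaveka), so the final letter is not what conditions the rule; the last vowel is.
"helfog" has last vowel 'o'. The stems whose last vowel is 'o' (nifor → kanifor, huror → kahuror, lorbod → kalorbod) add the prefix ka-.
The other pattern: stems whose last vowel is 'a' add -eka.
So helfog → kahelfog.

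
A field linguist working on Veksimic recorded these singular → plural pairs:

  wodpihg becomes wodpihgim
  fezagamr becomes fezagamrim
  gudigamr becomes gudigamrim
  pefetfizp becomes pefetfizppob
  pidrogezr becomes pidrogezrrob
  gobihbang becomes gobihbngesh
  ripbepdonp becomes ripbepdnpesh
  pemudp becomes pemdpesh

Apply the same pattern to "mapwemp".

fezagamr and pidrogezr both end in -r yet inflect differently (fezagamrim, pidrogezrrob), so the final letter is not what conditions the rule; the second-to-last letter is.
"mapwemp" has second-to-last letter 'm'. The stems whose second-to-last letter is 'm' (fezagamr → fezagamrim, gudigamr → gudigamrim) add -im.
So mapwemp → mapwempim.

mapwempim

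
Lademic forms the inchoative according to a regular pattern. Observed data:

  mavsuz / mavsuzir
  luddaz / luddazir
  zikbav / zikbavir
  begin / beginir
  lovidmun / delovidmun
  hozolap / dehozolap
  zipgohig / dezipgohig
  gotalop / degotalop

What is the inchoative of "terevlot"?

begin and lovidmun both end in -n yet inflect differently (beginir, delovidmun), so the final letter is not what conditions the rule; the number of vowels is.
"terevlot" has 3 vowels. The stems with 3 vowels (lovidmun → delovidmun, hozolap → dehozolap, zipgohig → dezipgohig) add the prefix de-.
So terevlot → deterevlot.

deterevlot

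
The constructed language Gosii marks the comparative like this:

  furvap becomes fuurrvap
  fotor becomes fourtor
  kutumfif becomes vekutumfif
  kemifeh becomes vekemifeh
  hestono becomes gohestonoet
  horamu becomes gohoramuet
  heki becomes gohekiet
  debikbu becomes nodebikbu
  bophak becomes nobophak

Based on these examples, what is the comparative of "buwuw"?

horamu and debikbu both end in -u yet inflect differently (gohoramuet, nodebikbu), so the final letter is not what conditions the rule; the first letter is.
"buwuw" begins with b-. The one such stem in the data (bophak → nobophak) adds the prefix no-, so the same rule applies.
The other patterns: stems beginning with f- insert -ur- after the first vowel; stems beginning with k- add the prefix ve-; stems beginning with h- add go- … -et around the stem.
So buwuw → nobuwuw.

nobuwuw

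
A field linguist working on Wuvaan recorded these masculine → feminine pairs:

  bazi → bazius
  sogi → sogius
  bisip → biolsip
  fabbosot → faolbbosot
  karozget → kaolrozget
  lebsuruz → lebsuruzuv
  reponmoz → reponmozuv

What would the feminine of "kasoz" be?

kasozuv

bazi and bisip both have last vowel 'i' yet inflect differently (bazius, biolsip), so the last vowel is not what conditions the rule; the final letter is.
"kasoz" ends in -z. The stems ending in -z (lebsuruz → lebsuruzuv, reponmoz → reponmozuv) add -uv.
The other patterns: stems ending in -i add -us; stems ending in -p or -t insert -ol- after the first vowel.
So kasoz → kasozuv.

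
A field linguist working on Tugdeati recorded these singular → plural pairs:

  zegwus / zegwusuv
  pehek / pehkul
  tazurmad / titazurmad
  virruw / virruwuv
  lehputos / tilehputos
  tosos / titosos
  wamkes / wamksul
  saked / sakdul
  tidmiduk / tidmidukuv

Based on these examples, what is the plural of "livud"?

"livud" has last vowel 'u'. The stems whose last vowel is 'u' (zegwus → zegwusuv, virruw → virruwuv, tidmiduk → tidmidukuv) add -uv.
So livud → livuduv.

livuduv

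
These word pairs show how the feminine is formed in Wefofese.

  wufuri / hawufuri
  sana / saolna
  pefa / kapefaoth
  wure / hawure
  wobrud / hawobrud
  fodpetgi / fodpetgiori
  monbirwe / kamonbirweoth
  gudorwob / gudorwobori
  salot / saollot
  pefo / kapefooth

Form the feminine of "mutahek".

kamutahekoth

pefa and sana both end in -a yet inflect differently (kapefaoth, saolna), so the final letter is not what conditions the rule; the first letter is.
"mutahek" begins with m-. The one such stem in the data (monbirwe → kamonbirweoth) adds ka- … -oth around the stem, so the same rule applies.
The other patterns: stems beginning with f- or g- add -ori; stems beginning with s- insert -ol- after the first vowel; stems beginning with w- add the prefix ha-.
So mutahek → kamutahekoth.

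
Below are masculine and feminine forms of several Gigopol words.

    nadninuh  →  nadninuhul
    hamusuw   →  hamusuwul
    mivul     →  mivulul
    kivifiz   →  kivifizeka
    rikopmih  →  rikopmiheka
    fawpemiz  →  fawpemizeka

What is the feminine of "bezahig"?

nadninuh and rikopmih both end in -h yet inflect differently (nadninuhul, rikopmiheka), so the final letter is not what conditions the rule; the last vowel is.
"bezahig" has last vowel 'i'. The stems whose last vowel is 'i' (kivifiz → kivifizeka, rikopmih → rikopmiheka, fawpemiz → fawpemizeka) add -eka.
The other pattern: stems whose last vowel is 'u' add -ul.
So bezahig → bezahigeka.

bezahigeka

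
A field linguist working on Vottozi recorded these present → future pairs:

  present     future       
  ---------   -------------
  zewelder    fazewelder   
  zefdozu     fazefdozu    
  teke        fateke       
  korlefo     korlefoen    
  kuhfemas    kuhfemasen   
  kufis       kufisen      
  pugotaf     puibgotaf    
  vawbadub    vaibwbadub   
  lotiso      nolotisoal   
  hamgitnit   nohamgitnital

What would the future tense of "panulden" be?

paibnulden

korlefo and lotiso both end in -o yet inflect differently (korlefoen, nolotisoal), so the final letter is not what conditions the rule; the first letter is.
"panulden" begins with p-. The one such stem in the data (pugotaf → puibgotaf) inserts -ib- after the first vowel (as does vawbadub), so the same rule applies.
The other patterns: stems beginning with t- or z- add the prefix fa-; stems beginning with k- add -en; stems beginning with h- or l- add no- … -al around the stem.
So panulden → paibnulden.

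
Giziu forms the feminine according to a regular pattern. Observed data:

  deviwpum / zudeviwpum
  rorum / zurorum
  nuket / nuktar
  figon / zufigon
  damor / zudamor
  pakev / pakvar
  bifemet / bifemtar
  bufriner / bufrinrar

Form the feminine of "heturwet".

heturwtar

bufriner and damor both end in -r yet inflect differently (bufrinrar, zudamor), so the final letter is not what conditions the rule; the last vowel is.
"heturwet" has last vowel 'e'. The stems whose last vowel is 'e' (nuket → nuktar, pakev → pakvar, bifemet → bifemtar) delete the last vowel and add -ar.
The other pattern: stems whose last vowel is 'o' or 'u' add the prefix zu-.
So heturwet → heturwtar.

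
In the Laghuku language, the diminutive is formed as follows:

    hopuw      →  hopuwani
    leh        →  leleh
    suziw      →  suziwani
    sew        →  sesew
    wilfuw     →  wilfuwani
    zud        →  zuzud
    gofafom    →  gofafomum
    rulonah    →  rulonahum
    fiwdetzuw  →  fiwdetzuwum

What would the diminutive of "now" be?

nonow

sew and suziw both end in -w yet inflect differently (sesew, suziwani), so the final letter is not what conditions the rule; the number of vowels is.
"now" has 1 vowel. The stems with 1 vowel (zud → zuzud, sew → sesew, leh → leleh) repeat the first consonant+vowel as a prefix.
So now → nonow.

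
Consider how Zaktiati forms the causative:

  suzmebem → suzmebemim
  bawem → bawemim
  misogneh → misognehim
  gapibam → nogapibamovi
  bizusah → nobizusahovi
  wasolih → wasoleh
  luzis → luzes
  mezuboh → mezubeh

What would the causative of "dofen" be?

suzmebem and gapibam both end in -m yet inflect differently (suzmebemim, nogapibamovi), so the final letter is not what conditions the rule; the last vowel is.
"dofen" has last vowel 'e'. The stems whose last vowel is 'e' (suzmebem → suzmebemim, bawem → bawemim, misogneh → misognehim) add -im.
The other patterns: stems whose last vowel is 'a' add no- … -ovi around the stem; stems whose last vowel is 'i' or 'o' change the last vowel to 'e'.
So dofen → dofenim.

dofenim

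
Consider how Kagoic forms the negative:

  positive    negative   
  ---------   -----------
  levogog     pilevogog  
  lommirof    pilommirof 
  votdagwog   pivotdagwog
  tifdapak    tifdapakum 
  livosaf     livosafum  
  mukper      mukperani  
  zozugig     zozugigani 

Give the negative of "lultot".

lommirof and livosaf both end in -f yet inflect differently (pilommirof, livosafum), so the final letter is not what conditions the rule; the last vowel is.
"lultot" has last vowel 'o'. The stems whose last vowel is 'o' (levogog → pilevogog, lommirof → pilommirof, votdagwog → pivotdagwog) add the prefix pi-.
The other patterns: stems whose last vowel is 'a' add -um; stems whose last vowel is 'e' or 'i' add -ani.
So lultot → pilultot.

pilultot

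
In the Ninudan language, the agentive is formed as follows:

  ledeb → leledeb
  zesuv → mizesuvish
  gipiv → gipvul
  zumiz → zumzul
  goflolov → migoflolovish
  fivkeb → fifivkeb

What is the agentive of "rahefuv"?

gipiv and zesuv both end in -v yet inflect differently (gipvul, mizesuvish), so the final letter is not what conditions the rule; the last vowel is.
"rahefuv" has last vowel 'u'. The one such stem in the data (zesuv → mizesuvish) adds mi- … -ish around the stem, so the same rule applies.
The other patterns: stems whose last vowel is 'i' delete the last vowel and add -ul; stems whose last vowel is 'e' repeat the first consonant+vowel as a prefix.
So rahefuv → mirahefuvish.

mirahefuvish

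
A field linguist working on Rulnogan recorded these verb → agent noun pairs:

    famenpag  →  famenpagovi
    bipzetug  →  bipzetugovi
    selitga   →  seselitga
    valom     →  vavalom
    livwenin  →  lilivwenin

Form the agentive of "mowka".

famenpag and selitga both have last vowel 'a' yet inflect differently (famenpagovi, seselitga), so the last vowel is not what conditions the rule; the final letter is.
"mowka" ends in -a. The one such stem in the data (selitga → seselitga) repeats the first consonant+vowel as a prefix (as do valom, livwenin), so the same rule applies.
So mowka → momowka.

momowka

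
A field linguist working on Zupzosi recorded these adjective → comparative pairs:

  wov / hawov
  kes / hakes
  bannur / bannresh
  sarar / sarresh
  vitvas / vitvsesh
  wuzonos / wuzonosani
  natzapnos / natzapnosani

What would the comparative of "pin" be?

kes and vitvas both end in -s yet inflect differently (hakes, vitvsesh), so the final letter is not what conditions the rule; the number of vowels is.
"pin" has 1 vowel. The stems with 1 vowel (wov → hawov, kes → hakes) add the prefix ha-.
So pin → hapin.

hapin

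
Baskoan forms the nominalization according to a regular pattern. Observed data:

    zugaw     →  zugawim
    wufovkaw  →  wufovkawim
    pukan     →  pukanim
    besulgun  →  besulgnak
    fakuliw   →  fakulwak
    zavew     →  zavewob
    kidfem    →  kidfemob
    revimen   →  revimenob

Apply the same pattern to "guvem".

"guvem" has last vowel 'e'. The stems whose last vowel is 'e' (zavew → zavewob, kidfem → kidfemob, revimen → revimenob) add -ob.
So guvem → guvemob.

guvemob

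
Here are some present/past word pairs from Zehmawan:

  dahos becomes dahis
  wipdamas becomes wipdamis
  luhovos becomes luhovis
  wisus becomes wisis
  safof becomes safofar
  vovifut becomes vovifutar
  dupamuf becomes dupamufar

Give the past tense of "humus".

humis

"humus" ends in -s. The stems ending in -s (dahos → dahis, wipdamas → wipdamis, luhovos → luhovis) change the last vowel to 'i'.
The other pattern: stems ending in -f or -t add -ar.
So humus → humis.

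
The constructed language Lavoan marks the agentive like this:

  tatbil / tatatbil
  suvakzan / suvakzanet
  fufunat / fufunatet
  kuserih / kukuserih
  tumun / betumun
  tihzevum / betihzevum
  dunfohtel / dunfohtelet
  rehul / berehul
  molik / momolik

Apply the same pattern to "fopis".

fofopis

"fopis" has last vowel 'i'. The stems whose last vowel is 'i' (kuserih → kukuserih, molik → momolik, tatbil → tatatbil) repeat the first consonant+vowel as a prefix.
So fopis → fofopis.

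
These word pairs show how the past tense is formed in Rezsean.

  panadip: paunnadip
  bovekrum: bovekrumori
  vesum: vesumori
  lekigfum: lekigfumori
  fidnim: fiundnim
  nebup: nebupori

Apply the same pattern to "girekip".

giunrekip

vesum and fidnim both end in -m yet inflect differently (vesumori, fiundnim), so the final letter is not what conditions the rule; the last vowel is.
"girekip" has last vowel 'i'. The stems whose last vowel is 'i' (fidnim → fiundnim, panadip → paunnadip) insert -un- after the first vowel.
The other pattern: stems whose last vowel is 'u' add -ori.
So girekip → giunrekip.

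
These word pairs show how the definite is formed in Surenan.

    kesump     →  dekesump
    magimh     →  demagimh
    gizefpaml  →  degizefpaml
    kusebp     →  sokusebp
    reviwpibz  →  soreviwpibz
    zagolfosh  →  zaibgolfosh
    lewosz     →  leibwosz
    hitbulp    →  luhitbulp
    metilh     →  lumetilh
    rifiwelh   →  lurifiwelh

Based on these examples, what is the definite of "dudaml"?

"dudaml" has second-to-last letter 'm'. The stems whose second-to-last letter is 'm' (kesump → dekesump, magimh → demagimh, gizefpaml → degizefpaml) add the prefix de-.
So dudaml → dedudaml.

dedudaml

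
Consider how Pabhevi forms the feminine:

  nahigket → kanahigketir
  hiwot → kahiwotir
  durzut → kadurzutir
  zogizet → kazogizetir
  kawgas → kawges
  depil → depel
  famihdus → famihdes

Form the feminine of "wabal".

durzut and famihdus both have last vowel 'u' yet inflect differently (kadurzutir, famihdes), so the last vowel is not what conditions the rule; the final letter is.
"wabal" ends in -l. The one such stem in the data (depil → depel) changes the last vowel to 'e' (as do kawgas, famihdus), so the same rule applies.
The other pattern: stems ending in -t add ka- … -ir around the stem.
So wabal → wabel.

wabel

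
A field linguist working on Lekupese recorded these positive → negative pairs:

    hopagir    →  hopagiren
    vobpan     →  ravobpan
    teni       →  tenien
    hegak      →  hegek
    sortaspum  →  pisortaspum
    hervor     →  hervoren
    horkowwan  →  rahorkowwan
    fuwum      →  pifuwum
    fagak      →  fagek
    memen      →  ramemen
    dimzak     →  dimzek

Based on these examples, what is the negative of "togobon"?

fagak and vobpan both have last vowel 'a' yet inflect differently (fagek, ravobpan), so the last vowel is not what conditions the rule; the final letter is.
"togobon" ends in -n. The stems ending in -n (vobpan → ravobpan, horkowwan → rahorkowwan, memen → ramemen) add the prefix ra-.
So togobon → ratogobon.

ratogobon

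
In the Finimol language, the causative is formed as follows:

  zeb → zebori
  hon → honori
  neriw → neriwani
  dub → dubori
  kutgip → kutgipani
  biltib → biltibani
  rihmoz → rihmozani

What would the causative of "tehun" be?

zeb and biltib both end in -b yet inflect differently (zebori, biltibani), so the final letter is not what conditions the rule; the number of vowels is.
"tehun" has 2 vowels. The stems with 2 vowels (biltib → biltibani, neriw → neriwani, kutgip → kutgipani) add -ani.
The other pattern: stems with 1 vowel add -ori.
So tehun → tehunani.

tehunani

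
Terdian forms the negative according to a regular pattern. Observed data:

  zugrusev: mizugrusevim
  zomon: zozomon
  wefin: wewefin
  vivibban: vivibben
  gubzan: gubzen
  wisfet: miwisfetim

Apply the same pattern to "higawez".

mihigawezim

vivibban and zomon both end in -n yet inflect differently (vivibben, zozomon), so the final letter is not what conditions the rule; the last vowel is.
"higawez" has last vowel 'e'. The stems whose last vowel is 'e' (zugrusev → mizugrusevim, wisfet → miwisfetim) add mi- … -im around the stem.
So higawez → mihigawezim.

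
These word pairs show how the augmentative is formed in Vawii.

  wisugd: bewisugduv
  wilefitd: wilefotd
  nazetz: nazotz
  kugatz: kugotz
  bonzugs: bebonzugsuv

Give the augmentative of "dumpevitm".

dumpevotm

wilefitd and wisugd both end in -d yet inflect differently (wilefotd, bewisugduv), so the final letter is not what conditions the rule; the second-to-last letter is.
"dumpevitm" has second-to-last letter 't'. The stems whose second-to-last letter is 't' (nazetz → nazotz, kugatz → kugotz, wilefitd → wilefotd) change the last vowel to 'o'.
The other pattern: stems whose second-to-last letter is 'g' add be- … -uv around the stem.
So dumpevitm → dumpevotm.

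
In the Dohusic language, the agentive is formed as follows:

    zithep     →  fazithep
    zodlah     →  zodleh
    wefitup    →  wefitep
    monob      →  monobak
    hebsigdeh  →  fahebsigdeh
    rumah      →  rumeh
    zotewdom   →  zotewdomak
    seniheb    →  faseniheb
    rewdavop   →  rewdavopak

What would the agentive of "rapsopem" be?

monob and seniheb both end in -b yet inflect differently (monobak, faseniheb), so the final letter is not what conditions the rule; the last vowel is.
"rapsopem" has last vowel 'e'. The stems whose last vowel is 'e' (seniheb → faseniheb, hebsigdeh → fahebsigdeh, zithep → fazithep) add the prefix fa-.
The other patterns: stems whose last vowel is 'o' add -ak; stems whose last vowel is 'a' or 'u' change the last vowel to 'e'.
So rapsopem → farapsopem.

farapsopem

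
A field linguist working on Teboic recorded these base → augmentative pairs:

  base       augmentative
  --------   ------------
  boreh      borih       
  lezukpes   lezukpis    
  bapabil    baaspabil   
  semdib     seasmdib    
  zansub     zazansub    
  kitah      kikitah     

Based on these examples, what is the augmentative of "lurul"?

semdib and zansub both end in -b yet inflect differently (seasmdib, zazansub), so the final letter is not what conditions the rule; the last vowel is.
"lurul" has last vowel 'u'. The one such stem in the data (zansub → zazansub) repeats the first consonant+vowel as a prefix (as does kitah), so the same rule applies.
The other patterns: stems whose last vowel is 'e' change the last vowel to 'i'; stems whose last vowel is 'i' insert -as- after the first vowel.
So lurul → lulurul.

lulurul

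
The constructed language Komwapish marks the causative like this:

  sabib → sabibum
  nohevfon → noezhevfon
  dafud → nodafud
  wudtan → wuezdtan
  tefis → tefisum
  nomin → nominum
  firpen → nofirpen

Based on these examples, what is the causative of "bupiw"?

bupiwum

nomin and wudtan both end in -n yet inflect differently (nominum, wuezdtan), so the final letter is not what conditions the rule; the last vowel is.
"bupiw" has last vowel 'i'. The stems whose last vowel is 'i' (tefis → tefisum, sabib → sabibum, nomin → nominum) add -um.
The other patterns: stems whose last vowel is 'a' or 'o' insert -ez- after the first vowel; stems whose last vowel is 'e' or 'u' add the prefix no-.
So bupiw → bupiwum.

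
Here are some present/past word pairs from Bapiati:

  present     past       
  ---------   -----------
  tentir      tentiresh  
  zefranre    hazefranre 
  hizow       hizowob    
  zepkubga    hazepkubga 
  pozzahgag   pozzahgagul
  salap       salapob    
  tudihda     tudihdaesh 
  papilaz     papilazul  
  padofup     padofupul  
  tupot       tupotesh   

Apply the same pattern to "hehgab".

hehgabob

zepkubga and tudihda both end in -a yet inflect differently (hazepkubga, tudihdaesh), so the final letter is not what conditions the rule; the first letter is.
"hehgab" begins with h-. The one such stem in the data (hizow → hizowob) adds -ob, so the same rule applies.
So hehgab → hehgabob.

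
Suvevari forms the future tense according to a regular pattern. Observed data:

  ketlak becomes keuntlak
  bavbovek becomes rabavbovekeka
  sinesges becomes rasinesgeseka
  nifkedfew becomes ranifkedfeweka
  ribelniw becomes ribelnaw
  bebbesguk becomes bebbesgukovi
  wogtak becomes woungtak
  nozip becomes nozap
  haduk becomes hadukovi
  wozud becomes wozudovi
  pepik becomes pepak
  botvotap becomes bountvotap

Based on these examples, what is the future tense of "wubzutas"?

wuunbzutas

ribelniw and nifkedfew both end in -w yet inflect differently (ribelnaw, ranifkedfeweka), so the final letter is not what conditions the rule; the last vowel is.
"wubzutas" has last vowel 'a'. The stems whose last vowel is 'a' (ketlak → keuntlak, botvotap → bountvotap, wogtak → woungtak) insert -un- after the first vowel.
So wubzutas → wuunbzutas.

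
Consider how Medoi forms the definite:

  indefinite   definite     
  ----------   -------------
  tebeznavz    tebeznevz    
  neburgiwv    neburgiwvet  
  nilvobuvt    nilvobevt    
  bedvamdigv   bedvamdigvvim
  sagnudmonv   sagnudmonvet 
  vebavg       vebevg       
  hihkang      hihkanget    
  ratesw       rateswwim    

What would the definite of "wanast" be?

wanasttim

vebavg and hihkang both end in -g yet inflect differently (vebevg, hihkanget), so the final letter is not what conditions the rule; the second-to-last letter is.
"wanast" has second-to-last letter 's'. The one such stem in the data (ratesw → rateswwim) doubles the final consonant and adds -im (as does bedvamdigv), so the same rule applies.
The other patterns: stems whose second-to-last letter is 'v' change the last vowel to 'e'; stems whose second-to-last letter is 'n' or 'w' add -et.
So wanast → wanasttim.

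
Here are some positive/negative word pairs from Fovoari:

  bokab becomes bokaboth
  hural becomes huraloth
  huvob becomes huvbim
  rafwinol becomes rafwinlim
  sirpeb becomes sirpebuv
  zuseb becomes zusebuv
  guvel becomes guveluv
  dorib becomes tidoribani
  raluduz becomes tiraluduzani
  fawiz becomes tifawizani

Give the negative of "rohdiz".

"rohdiz" has last vowel 'i'. The stems whose last vowel is 'i' (dorib → tidoribani, fawiz → tifawizani) add ti- … -ani around the stem.
The other patterns: stems whose last vowel is 'a' add -oth; stems whose last vowel is 'o' delete the last vowel and add -im; stems whose last vowel is 'e' add -uv.
So rohdiz → tirohdizani.

tirohdizani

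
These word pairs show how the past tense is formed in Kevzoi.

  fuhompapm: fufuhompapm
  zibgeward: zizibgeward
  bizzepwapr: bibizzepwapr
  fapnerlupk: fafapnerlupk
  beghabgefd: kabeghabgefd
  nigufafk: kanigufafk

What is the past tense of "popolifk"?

kapopolifk

beghabgefd and zibgeward both end in -d yet inflect differently (kabeghabgefd, zizibgeward), so the final letter is not what conditions the rule; the second-to-last letter is.
"popolifk" has second-to-last letter 'f'. The stems whose second-to-last letter is 'f' (nigufafk → kanigufafk, beghabgefd → kabeghabgefd) add the prefix ka-.
The other pattern: stems whose second-to-last letter is 'p' or 'r' repeat the first consonant+vowel as a prefix.
So popolifk → kapopolifk.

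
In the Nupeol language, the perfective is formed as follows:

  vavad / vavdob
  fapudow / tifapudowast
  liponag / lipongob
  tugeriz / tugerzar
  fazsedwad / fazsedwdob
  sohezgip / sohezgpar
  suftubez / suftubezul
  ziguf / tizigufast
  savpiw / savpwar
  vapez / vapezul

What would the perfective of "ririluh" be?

"ririluh" has last vowel 'u'. The one such stem in the data (ziguf → tizigufast) adds ti- … -ast around the stem, so the same rule applies.
So ririluh → tiririluhast.

tiririluhast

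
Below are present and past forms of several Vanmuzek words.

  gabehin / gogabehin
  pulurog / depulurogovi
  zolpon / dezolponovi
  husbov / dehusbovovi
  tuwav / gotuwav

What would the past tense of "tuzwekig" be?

gotuzwekig

zolpon and gabehin both end in -n yet inflect differently (dezolponovi, gogabehin), so the final letter is not what conditions the rule; the last vowel is.
"tuzwekig" has last vowel 'i'. The one such stem in the data (gabehin → gogabehin) adds the prefix go-, so the same rule applies.
So tuzwekig → gotuzwekig.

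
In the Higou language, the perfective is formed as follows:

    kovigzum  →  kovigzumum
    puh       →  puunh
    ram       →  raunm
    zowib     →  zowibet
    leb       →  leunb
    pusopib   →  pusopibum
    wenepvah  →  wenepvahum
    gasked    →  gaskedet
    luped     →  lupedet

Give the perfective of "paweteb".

"paweteb" has 3 vowels. The stems with 3 vowels (wenepvah → wenepvahum, kovigzum → kovigzumum, pusopib → pusopibum) add -um.
The other patterns: stems with 1 vowel insert -un- after the first vowel; stems with 2 vowels add -et.
So paweteb → pawetebum.

pawetebum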